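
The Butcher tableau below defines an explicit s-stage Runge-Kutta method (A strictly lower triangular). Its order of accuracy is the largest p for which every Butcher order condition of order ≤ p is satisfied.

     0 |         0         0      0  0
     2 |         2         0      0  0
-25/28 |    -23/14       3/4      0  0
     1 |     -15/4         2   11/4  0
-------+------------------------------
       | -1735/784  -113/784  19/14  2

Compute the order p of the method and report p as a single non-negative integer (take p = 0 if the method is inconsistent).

b = (-1735/784, -113/784, 19/14, 2)
c = (0, 2, -25/28, 1)
Ac = (0, 0, 3/2, 173/112)
Σ b_i: (-1735/784)·1 + (-113/784)·1 + 19/14·1 + 2·1 = 1 ✓
b·c: (-113/784)·2 + 19/14·(-25/28) + 2·1 = 1/2 ✓
b·c²: (-113/784)·4 + 19/14·625/784 + 2·1 = 27499/10976 ≠ 1/3 ⇒ order 2.
b·Ac: 19/14·3/2 + 2·173/112 = 41/8 ≠ 1/6

2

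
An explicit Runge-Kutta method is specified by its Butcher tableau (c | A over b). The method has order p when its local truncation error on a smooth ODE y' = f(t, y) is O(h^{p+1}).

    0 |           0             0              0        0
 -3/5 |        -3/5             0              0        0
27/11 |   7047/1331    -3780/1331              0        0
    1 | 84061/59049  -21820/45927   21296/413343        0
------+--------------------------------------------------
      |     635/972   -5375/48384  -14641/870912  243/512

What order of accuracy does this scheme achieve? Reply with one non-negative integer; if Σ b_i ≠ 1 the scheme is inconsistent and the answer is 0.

b = (635/972, -5375/48384, -14641/870912, 243/512)
c = (0, -3/5, 27/11, 1)
Ac = (0, 0, 2268/1331, 100/243)
Σ b_i: 635/972·1 + (-5375/48384)·1 + (-14641/870912)·1 + 243/512·1 = 1 ✓
b·c: (-5375/48384)·(-3/5) + (-14641/870912)·27/11 + 243/512·1 = 1/2 ✓
b·c²: (-5375/48384)·9/25 + (-14641/870912)·729/121 + 243/512·1 = 1/3 ✓
b·Ac: (-14641/870912)·2268/1331 + 243/512·100/243 = 1/6 ✓
b·c³: (-5375/48384)·(-27/125) + (-14641/870912)·19683/1331 + 243/512·1 = 1/4 ✓
b·(c∘Ac): (-14641/870912)·61236/14641 + 243/512·100/243 = 1/8 ✓
b·Ac²: (-14641/870912)·(-6804/6655) + 243/512·508/3645 = 1/12 ✓
b·A²c: 243/512·64/729 = 1/24 ✓; 4 stages ⇒ order 4.

4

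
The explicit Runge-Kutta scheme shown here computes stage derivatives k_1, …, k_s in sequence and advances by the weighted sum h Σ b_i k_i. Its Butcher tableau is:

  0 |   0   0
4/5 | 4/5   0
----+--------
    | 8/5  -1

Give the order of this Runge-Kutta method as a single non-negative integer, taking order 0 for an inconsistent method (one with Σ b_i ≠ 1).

0

b = (8/5, -1)
c = (0, 4/5)
Σ b_i: 8/5·1 + (-1)·1 = 3/5 ≠ 1 ⇒ order 0.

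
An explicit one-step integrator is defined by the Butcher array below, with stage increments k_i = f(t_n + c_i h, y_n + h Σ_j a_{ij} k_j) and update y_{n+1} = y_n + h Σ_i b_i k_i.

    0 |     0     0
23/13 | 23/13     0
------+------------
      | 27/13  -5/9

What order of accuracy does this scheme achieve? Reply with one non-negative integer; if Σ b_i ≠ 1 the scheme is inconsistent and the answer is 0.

b = (27/13, -5/9)
c = (0, 23/13)
Σ b_i: 27/13·1 + (-5/9)·1 = 178/117 ≠ 1 ⇒ order 0.

0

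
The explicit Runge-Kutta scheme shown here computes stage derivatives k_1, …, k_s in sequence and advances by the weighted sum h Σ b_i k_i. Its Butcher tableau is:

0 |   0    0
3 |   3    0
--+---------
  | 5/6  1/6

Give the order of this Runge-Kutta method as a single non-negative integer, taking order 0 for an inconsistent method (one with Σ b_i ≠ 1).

b = (5/6, 1/6)
c = (0, 3)
Σ b_i: 5/6·1 + 1/6·1 = 1 ✓
b·c: 1/6·3 = 1/2 ✓; 2 stages ⇒ order 2.

2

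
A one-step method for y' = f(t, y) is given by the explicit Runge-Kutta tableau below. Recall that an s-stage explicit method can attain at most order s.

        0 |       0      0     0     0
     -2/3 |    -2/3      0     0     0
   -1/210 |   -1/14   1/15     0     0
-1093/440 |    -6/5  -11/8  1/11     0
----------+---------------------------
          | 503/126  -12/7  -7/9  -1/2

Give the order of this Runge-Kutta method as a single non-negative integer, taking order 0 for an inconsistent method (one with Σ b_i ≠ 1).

b = (503/126, -12/7, -7/9, -1/2)
c = (0, -2/3, -1/210, -1093/440)
Ac = (0, 0, -2/45, 1411/1540)
Σ b_i: 503/126·1 + (-12/7)·1 + (-7/9)·1 + (-1/2)·1 = 1 ✓
b·c: (-12/7)·(-2/3) + (-7/9)·(-1/210) + (-1/2)·(-1093/440) = 397273/166320 ≠ 1/2 ⇒ order 1.

1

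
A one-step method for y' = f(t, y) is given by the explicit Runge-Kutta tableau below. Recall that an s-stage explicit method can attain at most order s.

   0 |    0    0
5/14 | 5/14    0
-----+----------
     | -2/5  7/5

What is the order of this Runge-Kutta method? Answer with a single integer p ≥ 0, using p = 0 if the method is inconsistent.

2

b = (-2/5, 7/5)
c = (0, 5/14)
Σ b_i: (-2/5)·1 + 7/5·1 = 1 ✓
b·c: 7/5·5/14 = 1/2 ✓; 2 stages ⇒ order 2.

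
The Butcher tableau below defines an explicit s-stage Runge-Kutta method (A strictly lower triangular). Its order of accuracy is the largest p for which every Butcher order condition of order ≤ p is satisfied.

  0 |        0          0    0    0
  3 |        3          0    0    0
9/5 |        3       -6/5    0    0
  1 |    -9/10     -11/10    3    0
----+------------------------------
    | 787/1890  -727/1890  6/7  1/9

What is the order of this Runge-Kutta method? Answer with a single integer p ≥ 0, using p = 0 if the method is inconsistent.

b = (787/1890, -727/1890, 6/7, 1/9)
c = (0, 3, 9/5, 1)
Ac = (0, 0, -18/5, 21/10)
Σ b_i: 787/1890·1 + (-727/1890)·1 + 6/7·1 + 1/9·1 = 1 ✓
b·c: (-727/1890)·3 + 6/7·9/5 + 1/9·1 = 1/2 ✓
b·c²: (-727/1890)·9 + 6/7·81/25 + 1/9·1 = -1807/3150 ≠ 1/3 ⇒ order 2.
b·Ac: 6/7·(-18/5) + 1/9·21/10 = -599/210 ≠ 1/6

2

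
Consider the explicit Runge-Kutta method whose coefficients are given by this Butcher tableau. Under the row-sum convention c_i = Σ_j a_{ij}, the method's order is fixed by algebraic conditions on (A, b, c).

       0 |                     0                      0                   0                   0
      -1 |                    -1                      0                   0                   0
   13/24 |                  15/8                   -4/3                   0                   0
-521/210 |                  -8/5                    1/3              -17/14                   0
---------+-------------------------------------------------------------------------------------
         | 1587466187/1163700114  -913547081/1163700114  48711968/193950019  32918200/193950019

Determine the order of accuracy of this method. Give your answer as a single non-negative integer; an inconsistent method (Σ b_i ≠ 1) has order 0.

3

b = (1587466187/1163700114, -913547081/1163700114, 48711968/193950019, 32918200/193950019)
c = (0, -1, 13/24, -521/210)
Ac = (0, 0, 4/3, -111/112)
Σ b_i: 1587466187/1163700114·1 + (-913547081/1163700114)·1 + 48711968/193950019·1 + 32918200/193950019·1 = 1 ✓
b·c: (-913547081/1163700114)·(-1) + 48711968/193950019·13/24 + 32918200/193950019·(-521/210) = 1/2 ✓
b·c²: (-913547081/1163700114)·1 + 48711968/193950019·169/576 + 32918200/193950019·271441/44100 = 1/3 ✓
b·Ac: 48711968/193950019·4/3 + 32918200/193950019·(-111/112) = 1/6 ✓
b·c³: (-913547081/1163700114)·(-1) + 48711968/193950019·2197/13824 + 32918200/193950019·(-141420761/9261000) = -5181325398209/2932524287280 ≠ 1/4 ⇒ order 3.
b·(c∘Ac): 48711968/193950019·13/18 + 32918200/193950019·19277/7840 = 4180326103/6982200684 ≠ 1/8
b·Ac²: 48711968/193950019·(-4/3) + 32918200/193950019·(-185/8064) = -9461445481/27928802736 ≠ 1/12
b·A²c: 32918200/193950019·(-34/21) = -159888400/581850057 ≠ 1/24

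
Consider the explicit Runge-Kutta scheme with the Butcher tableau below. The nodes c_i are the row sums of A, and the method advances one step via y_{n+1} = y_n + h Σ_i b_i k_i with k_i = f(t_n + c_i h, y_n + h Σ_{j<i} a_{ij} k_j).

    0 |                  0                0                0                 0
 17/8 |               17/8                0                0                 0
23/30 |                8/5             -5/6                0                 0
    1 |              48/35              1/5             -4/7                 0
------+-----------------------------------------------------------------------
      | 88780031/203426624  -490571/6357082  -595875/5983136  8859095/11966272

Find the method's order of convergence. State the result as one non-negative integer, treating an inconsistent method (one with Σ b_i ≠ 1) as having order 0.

3

b = (88780031/203426624, -490571/6357082, -595875/5983136, 8859095/11966272)
c = (0, 17/8, 23/30, 1)
Ac = (0, 0, -85/48, -11/840)
Σ b_i: 88780031/203426624·1 + (-490571/6357082)·1 + (-595875/5983136)·1 + 8859095/11966272·1 = 1 ✓
b·c: (-490571/6357082)·17/8 + (-595875/5983136)·23/30 + 8859095/11966272·1 = 1/2 ✓
b·c²: (-490571/6357082)·289/64 + (-595875/5983136)·529/900 + 8859095/11966272·1 = 1/3 ✓
b·Ac: (-595875/5983136)·(-85/48) + 8859095/11966272·(-11/840) = 1/6 ✓
b·c³: (-490571/6357082)·4913/512 + (-595875/5983136)·12167/27000 + 8859095/11966272·1 = -77598943/1723143168 ≠ 1/4 ⇒ order 3.
b·(c∘Ac): (-595875/5983136)·(-391/288) + 8859095/11966272·(-11/840) = 24031267/191460352 ≠ 1/8
b·Ac²: (-595875/5983136)·(-1445/384) + 8859095/11966272·57179/100800 = 1711785473/2153928960 ≠ 1/12
b·A²c: 8859095/11966272·85/84 = 107574725/143595264 ≠ 1/24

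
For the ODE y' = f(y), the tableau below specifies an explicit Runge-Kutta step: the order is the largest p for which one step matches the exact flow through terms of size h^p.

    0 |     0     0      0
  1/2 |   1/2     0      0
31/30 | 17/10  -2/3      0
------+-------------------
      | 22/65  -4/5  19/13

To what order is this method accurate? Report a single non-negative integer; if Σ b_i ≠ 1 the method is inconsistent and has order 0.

b = (22/65, -4/5, 19/13)
c = (0, 1/2, 31/30)
Ac = (0, 0, -1/3)
Σ b_i: 22/65·1 + (-4/5)·1 + 19/13·1 = 1 ✓
b·c: (-4/5)·1/2 + 19/13·31/30 = 433/390 ≠ 1/2 ⇒ order 1.

1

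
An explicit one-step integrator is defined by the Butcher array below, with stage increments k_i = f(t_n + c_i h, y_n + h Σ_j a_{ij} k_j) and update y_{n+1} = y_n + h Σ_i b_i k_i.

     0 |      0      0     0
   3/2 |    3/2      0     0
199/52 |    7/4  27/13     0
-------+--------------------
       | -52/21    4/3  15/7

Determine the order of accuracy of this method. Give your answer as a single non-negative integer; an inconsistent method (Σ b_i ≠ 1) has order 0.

1

b = (-52/21, 4/3, 15/7)
c = (0, 3/2, 199/52)
Ac = (0, 0, 81/26)
Σ b_i: (-52/21)·1 + 4/3·1 + 15/7·1 = 1 ✓
b·c: 4/3·3/2 + 15/7·199/52 = 3713/364 ≠ 1/2 ⇒ order 1.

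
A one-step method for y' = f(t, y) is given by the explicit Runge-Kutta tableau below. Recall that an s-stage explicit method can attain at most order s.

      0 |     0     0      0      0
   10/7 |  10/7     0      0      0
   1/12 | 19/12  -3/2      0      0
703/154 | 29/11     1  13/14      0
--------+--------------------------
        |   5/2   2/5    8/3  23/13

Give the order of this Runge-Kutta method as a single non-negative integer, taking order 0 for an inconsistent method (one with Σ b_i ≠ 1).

b = (5/2, 2/5, 8/3, 23/13)
c = (0, 10/7, 1/12, 703/154)
Ac = (0, 0, -15/7, 253/168)
Σ b_i: 5/2·1 + 2/5·1 + 8/3·1 + 23/13·1 = 2861/390 ≠ 1 ⇒ order 0.

0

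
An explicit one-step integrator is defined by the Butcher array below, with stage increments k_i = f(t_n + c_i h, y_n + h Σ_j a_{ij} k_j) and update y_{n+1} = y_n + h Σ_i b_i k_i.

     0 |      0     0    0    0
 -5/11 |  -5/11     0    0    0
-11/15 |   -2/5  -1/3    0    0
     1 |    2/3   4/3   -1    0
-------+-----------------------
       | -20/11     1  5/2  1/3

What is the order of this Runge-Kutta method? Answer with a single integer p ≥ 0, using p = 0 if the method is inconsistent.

b = (-20/11, 1, 5/2, 1/3)
c = (0, -5/11, -11/15, 1)
Ac = (0, 0, 5/33, 7/55)
Σ b_i: (-20/11)·1 + 1·1 + 5/2·1 + 1/3·1 = 133/66 ≠ 1 ⇒ order 0.

0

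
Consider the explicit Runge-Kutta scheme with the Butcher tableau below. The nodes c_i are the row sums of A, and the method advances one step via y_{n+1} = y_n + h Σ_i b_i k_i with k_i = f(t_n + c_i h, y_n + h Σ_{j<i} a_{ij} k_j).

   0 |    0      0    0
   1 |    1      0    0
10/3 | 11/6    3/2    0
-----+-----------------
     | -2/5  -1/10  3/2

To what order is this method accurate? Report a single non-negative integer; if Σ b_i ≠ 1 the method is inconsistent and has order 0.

b = (-2/5, -1/10, 3/2)
c = (0, 1, 10/3)
Ac = (0, 0, 3/2)
Σ b_i: (-2/5)·1 + (-1/10)·1 + 3/2·1 = 1 ✓
b·c: (-1/10)·1 + 3/2·10/3 = 49/10 ≠ 1/2 ⇒ order 1.

1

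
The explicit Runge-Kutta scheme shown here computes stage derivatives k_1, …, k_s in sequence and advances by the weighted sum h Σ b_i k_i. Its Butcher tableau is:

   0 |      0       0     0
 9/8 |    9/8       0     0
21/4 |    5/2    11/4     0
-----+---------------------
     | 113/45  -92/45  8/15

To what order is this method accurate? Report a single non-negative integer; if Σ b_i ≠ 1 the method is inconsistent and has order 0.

2

b = (113/45, -92/45, 8/15)
c = (0, 9/8, 21/4)
Ac = (0, 0, 99/32)
Σ b_i: 113/45·1 + (-92/45)·1 + 8/15·1 = 1 ✓
b·c: (-92/45)·9/8 + 8/15·21/4 = 1/2 ✓
b·c²: (-92/45)·81/64 + 8/15·441/16 = 969/80 ≠ 1/3 ⇒ order 2.
b·Ac: 8/15·99/32 = 33/20 ≠ 1/6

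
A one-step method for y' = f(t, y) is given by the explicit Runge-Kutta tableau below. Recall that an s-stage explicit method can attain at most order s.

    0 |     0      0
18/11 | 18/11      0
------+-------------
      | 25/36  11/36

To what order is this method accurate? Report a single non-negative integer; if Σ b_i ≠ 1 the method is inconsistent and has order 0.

b = (25/36, 11/36)
c = (0, 18/11)
Σ b_i: 25/36·1 + 11/36·1 = 1 ✓
b·c: 11/36·18/11 = 1/2 ✓; 2 stages ⇒ order 2.

2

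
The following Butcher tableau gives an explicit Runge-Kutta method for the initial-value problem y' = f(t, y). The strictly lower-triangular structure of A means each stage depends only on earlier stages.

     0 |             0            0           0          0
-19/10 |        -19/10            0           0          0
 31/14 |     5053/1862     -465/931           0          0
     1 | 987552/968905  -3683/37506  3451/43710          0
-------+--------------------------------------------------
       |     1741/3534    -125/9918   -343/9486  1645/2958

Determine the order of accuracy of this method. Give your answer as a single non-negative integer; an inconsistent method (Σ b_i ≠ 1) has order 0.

4

b = (1741/3534, -125/9918, -343/9486, 1645/2958)
c = (0, -19/10, 31/14, 1)
Ac = (0, 0, 93/98, 1189/3290)
Σ b_i: 1741/3534·1 + (-125/9918)·1 + (-343/9486)·1 + 1645/2958·1 = 1 ✓
b·c: (-125/9918)·(-19/10) + (-343/9486)·31/14 + 1645/2958·1 = 1/2 ✓
b·c²: (-125/9918)·361/100 + (-343/9486)·961/196 + 1645/2958·1 = 1/3 ✓
b·Ac: (-343/9486)·93/98 + 1645/2958·1189/3290 = 1/6 ✓
b·c³: (-125/9918)·(-6859/1000) + (-343/9486)·29791/2744 + 1645/2958·1 = 1/4 ✓
b·(c∘Ac): (-343/9486)·2883/1372 + 1645/2958·1189/3290 = 1/8 ✓
b·Ac²: (-343/9486)·(-1767/980) + 1645/2958·1073/32900 = 1/12 ✓
b·A²c: 1645/2958·493/6580 = 1/24 ✓; 4 stages ⇒ order 4.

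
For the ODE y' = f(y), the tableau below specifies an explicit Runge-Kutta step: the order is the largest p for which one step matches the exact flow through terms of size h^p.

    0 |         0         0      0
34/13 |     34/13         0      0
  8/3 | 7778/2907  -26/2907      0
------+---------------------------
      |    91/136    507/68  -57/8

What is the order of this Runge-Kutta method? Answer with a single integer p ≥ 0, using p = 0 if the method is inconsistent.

b = (91/136, 507/68, -57/8)
c = (0, 34/13, 8/3)
Ac = (0, 0, -4/171)
Σ b_i: 91/136·1 + 507/68·1 + (-57/8)·1 = 1 ✓
b·c: 507/68·34/13 + (-57/8)·8/3 = 1/2 ✓
b·c²: 507/68·1156/169 + (-57/8)·64/9 = 1/3 ✓
b·Ac: (-57/8)·(-4/171) = 1/6 ✓; 3 stages ⇒ order 3.

3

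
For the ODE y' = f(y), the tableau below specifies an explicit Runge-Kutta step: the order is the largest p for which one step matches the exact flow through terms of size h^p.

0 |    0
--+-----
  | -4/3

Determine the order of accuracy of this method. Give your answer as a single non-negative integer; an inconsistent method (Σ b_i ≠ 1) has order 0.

0

b = (-4/3)
c = (0)
Σ b_i: (-4/3)·1 = -4/3 ≠ 1 ⇒ order 0.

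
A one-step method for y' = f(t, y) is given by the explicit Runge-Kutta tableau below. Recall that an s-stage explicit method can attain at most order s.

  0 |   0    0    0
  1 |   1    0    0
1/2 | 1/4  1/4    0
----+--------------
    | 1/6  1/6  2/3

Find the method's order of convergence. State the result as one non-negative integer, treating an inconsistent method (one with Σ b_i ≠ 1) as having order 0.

b = (1/6, 1/6, 2/3)
c = (0, 1, 1/2)
Ac = (0, 0, 1/4)
Σ b_i: 1/6·1 + 1/6·1 + 2/3·1 = 1 ✓
b·c: 1/6·1 + 2/3·1/2 = 1/2 ✓
b·c²: 1/6·1 + 2/3·1/4 = 1/3 ✓
b·Ac: 2/3·1/4 = 1/6 ✓; 3 stages ⇒ order 3.

3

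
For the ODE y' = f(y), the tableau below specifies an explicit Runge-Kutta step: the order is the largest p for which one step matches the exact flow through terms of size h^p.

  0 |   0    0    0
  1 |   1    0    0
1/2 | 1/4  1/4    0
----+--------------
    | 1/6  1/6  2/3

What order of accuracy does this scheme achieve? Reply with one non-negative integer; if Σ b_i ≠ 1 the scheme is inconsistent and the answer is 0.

3

b = (1/6, 1/6, 2/3)
c = (0, 1, 1/2)
Ac = (0, 0, 1/4)
Σ b_i: 1/6·1 + 1/6·1 + 2/3·1 = 1 ✓
b·c: 1/6·1 + 2/3·1/2 = 1/2 ✓
b·c²: 1/6·1 + 2/3·1/4 = 1/3 ✓
b·Ac: 2/3·1/4 = 1/6 ✓; 3 stages ⇒ order 3.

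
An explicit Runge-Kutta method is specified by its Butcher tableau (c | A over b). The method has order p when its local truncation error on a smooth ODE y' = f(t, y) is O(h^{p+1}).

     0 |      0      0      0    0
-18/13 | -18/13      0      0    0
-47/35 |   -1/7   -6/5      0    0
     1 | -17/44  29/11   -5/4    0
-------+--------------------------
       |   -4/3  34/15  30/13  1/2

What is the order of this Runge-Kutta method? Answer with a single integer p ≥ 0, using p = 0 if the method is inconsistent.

b = (-4/3, 34/15, 30/13, 1/2)
c = (0, -18/13, -47/35, 1)
Ac = (0, 0, 108/65, -7895/4004)
Σ b_i: (-4/3)·1 + 34/15·1 + 30/13·1 + 1/2·1 = 1459/390 ≠ 1 ⇒ order 0.

0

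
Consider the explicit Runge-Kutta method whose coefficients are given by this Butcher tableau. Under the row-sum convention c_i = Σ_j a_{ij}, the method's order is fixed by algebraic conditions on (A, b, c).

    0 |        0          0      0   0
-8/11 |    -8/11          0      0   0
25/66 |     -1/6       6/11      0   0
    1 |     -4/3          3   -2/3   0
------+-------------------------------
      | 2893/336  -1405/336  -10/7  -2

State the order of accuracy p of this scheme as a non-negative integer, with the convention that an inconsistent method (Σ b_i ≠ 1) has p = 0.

b = (2893/336, -1405/336, -10/7, -2)
c = (0, -8/11, 25/66, 1)
Ac = (0, 0, -48/121, -241/99)
Σ b_i: 2893/336·1 + (-1405/336)·1 + (-10/7)·1 + (-2)·1 = 1 ✓
b·c: (-1405/336)·(-8/11) + (-10/7)·25/66 + (-2)·1 = 1/2 ✓
b·c²: (-1405/336)·64/121 + (-10/7)·625/4356 + (-2)·1 = -67337/15246 ≠ 1/3 ⇒ order 2.
b·Ac: (-10/7)·(-48/121) + (-2)·(-241/99) = 41434/7623 ≠ 1/6

2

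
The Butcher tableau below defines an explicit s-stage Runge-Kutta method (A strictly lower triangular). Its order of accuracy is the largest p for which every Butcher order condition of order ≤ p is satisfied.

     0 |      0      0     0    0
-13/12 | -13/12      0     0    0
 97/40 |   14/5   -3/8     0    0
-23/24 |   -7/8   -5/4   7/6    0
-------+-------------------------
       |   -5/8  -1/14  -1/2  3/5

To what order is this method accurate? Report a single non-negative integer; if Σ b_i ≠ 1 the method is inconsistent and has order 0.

b = (-5/8, -1/14, -1/2, 3/5)
c = (0, -13/12, 97/40, -23/24)
Ac = (0, 0, 13/32, 251/60)
Σ b_i: (-5/8)·1 + (-1/14)·1 + (-1/2)·1 + 3/5·1 = -167/280 ≠ 1 ⇒ order 0.

0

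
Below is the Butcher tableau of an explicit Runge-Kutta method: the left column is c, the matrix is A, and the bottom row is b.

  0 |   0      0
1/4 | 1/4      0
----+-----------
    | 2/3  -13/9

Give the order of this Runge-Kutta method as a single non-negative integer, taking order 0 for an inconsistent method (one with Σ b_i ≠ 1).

b = (2/3, -13/9)
c = (0, 1/4)
Σ b_i: 2/3·1 + (-13/9)·1 = -7/9 ≠ 1 ⇒ order 0.

0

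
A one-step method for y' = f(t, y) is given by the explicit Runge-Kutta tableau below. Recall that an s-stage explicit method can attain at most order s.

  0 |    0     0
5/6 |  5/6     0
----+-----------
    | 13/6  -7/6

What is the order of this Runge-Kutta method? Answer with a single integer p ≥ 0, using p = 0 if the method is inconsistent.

b = (13/6, -7/6)
c = (0, 5/6)
Σ b_i: 13/6·1 + (-7/6)·1 = 1 ✓
b·c: (-7/6)·5/6 = -35/36 ≠ 1/2 ⇒ order 1.

1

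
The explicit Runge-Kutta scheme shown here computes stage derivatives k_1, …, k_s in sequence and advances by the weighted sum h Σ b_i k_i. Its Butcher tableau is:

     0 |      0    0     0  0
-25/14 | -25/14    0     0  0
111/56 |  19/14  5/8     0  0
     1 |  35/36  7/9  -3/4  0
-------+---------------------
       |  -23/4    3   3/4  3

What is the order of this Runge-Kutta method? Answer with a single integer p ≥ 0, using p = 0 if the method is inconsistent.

b = (-23/4, 3, 3/4, 3)
c = (0, -25/14, 111/56, 1)
Ac = (0, 0, -125/112, -5797/2016)
Σ b_i: (-23/4)·1 + 3·1 + 3/4·1 + 3·1 = 1 ✓
b·c: 3·(-25/14) + 3/4·111/56 + 3·1 = -195/224 ≠ 1/2 ⇒ order 1.

1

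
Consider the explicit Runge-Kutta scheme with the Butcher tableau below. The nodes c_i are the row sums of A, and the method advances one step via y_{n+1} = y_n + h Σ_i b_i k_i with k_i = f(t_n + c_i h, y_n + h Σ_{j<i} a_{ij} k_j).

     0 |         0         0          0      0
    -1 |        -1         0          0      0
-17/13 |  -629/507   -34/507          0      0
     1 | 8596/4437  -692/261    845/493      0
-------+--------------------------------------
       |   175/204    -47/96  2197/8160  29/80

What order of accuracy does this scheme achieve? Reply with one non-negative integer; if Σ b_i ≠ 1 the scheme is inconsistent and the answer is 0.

b = (175/204, -47/96, 2197/8160, 29/80)
c = (0, -1, -17/13, 1)
Ac = (0, 0, 34/507, 107/261)
Σ b_i: 175/204·1 + (-47/96)·1 + 2197/8160·1 + 29/80·1 = 1 ✓
b·c: (-47/96)·(-1) + 2197/8160·(-17/13) + 29/80·1 = 1/2 ✓
b·c²: (-47/96)·1 + 2197/8160·289/169 + 29/80·1 = 1/3 ✓
b·Ac: 2197/8160·34/507 + 29/80·107/261 = 1/6 ✓
b·c³: (-47/96)·(-1) + 2197/8160·(-4913/2197) + 29/80·1 = 1/4 ✓
b·(c∘Ac): 2197/8160·(-578/6591) + 29/80·107/261 = 1/8 ✓
b·Ac²: 2197/8160·(-34/507) + 29/80·73/261 = 1/12 ✓
b·A²c: 29/80·10/87 = 1/24 ✓; 4 stages ⇒ order 4.

4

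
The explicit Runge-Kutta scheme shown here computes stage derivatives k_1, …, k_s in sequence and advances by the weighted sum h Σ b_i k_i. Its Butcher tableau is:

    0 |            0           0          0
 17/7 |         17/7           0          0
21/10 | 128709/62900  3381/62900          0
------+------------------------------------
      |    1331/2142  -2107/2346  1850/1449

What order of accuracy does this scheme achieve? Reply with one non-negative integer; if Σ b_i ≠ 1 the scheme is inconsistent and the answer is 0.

3

b = (1331/2142, -2107/2346, 1850/1449)
c = (0, 17/7, 21/10)
Ac = (0, 0, 483/3700)
Σ b_i: 1331/2142·1 + (-2107/2346)·1 + 1850/1449·1 = 1 ✓
b·c: (-2107/2346)·17/7 + 1850/1449·21/10 = 1/2 ✓
b·c²: (-2107/2346)·289/49 + 1850/1449·441/100 = 1/3 ✓
b·Ac: 1850/1449·483/3700 = 1/6 ✓; 3 stages ⇒ order 3.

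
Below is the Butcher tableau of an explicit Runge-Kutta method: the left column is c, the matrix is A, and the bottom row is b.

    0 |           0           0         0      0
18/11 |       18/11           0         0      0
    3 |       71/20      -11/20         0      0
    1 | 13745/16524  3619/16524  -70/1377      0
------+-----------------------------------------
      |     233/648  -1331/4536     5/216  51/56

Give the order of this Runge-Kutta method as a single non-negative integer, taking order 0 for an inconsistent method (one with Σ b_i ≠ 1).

b = (233/648, -1331/4536, 5/216, 51/56)
c = (0, 18/11, 3, 1)
Ac = (0, 0, -9/10, 7/34)
Σ b_i: 233/648·1 + (-1331/4536)·1 + 5/216·1 + 51/56·1 = 1 ✓
b·c: (-1331/4536)·18/11 + 5/216·3 + 51/56·1 = 1/2 ✓
b·c²: (-1331/4536)·324/121 + 5/216·9 + 51/56·1 = 1/3 ✓
b·Ac: 5/216·(-9/10) + 51/56·7/34 = 1/6 ✓
b·c³: (-1331/4536)·5832/1331 + 5/216·27 + 51/56·1 = 1/4 ✓
b·(c∘Ac): 5/216·(-27/10) + 51/56·7/34 = 1/8 ✓
b·Ac²: 5/216·(-81/55) + 51/56·217/1683 = 1/12 ✓
b·A²c: 51/56·7/153 = 1/24 ✓; 4 stages ⇒ order 4.

4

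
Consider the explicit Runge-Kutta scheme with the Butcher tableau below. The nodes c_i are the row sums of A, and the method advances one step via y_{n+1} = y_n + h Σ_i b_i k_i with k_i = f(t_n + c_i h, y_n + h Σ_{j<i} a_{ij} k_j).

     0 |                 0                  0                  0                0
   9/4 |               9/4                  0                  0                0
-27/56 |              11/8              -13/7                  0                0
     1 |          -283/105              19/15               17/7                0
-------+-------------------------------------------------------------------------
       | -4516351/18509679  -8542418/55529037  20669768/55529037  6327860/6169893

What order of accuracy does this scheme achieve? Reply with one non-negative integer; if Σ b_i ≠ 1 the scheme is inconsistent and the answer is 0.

b = (-4516351/18509679, -8542418/55529037, 20669768/55529037, 6327860/6169893)
c = (0, 9/4, -27/56, 1)
Ac = (0, 0, -117/28, 3291/1960)
Σ b_i: (-4516351/18509679)·1 + (-8542418/55529037)·1 + 20669768/55529037·1 + 6327860/6169893·1 = 1 ✓
b·c: (-8542418/55529037)·9/4 + 20669768/55529037·(-27/56) + 6327860/6169893·1 = 1/2 ✓
b·c²: (-8542418/55529037)·81/16 + 20669768/55529037·729/3136 + 6327860/6169893·1 = 1/3 ✓
b·Ac: 20669768/55529037·(-117/28) + 6327860/6169893·3291/1960 = 1/6 ✓
b·c³: (-8542418/55529037)·729/64 + 20669768/55529037·(-19683/175616) + 6327860/6169893·1 = -2123988049/2764112064 ≠ 1/4 ⇒ order 3.
b·(c∘Ac): 20669768/55529037·3159/1568 + 6327860/6169893·3291/1960 = 20335951/8226524 ≠ 1/8
b·Ac²: 20669768/55529037·(-1053/112) + 6327860/6169893·765801/109760 = 842138067/230342672 ≠ 1/12
b·A²c: 6327860/6169893·(-1989/196) = -21404955/2056631 ≠ 1/24

3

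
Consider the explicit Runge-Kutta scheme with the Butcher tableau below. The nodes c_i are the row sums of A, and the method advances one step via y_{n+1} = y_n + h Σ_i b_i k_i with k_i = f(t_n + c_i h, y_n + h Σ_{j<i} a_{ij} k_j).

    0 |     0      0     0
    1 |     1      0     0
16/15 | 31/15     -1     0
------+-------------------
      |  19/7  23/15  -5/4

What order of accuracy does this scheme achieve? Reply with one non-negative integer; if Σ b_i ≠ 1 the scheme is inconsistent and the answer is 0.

0

b = (19/7, 23/15, -5/4)
c = (0, 1, 16/15)
Ac = (0, 0, -1)
Σ b_i: 19/7·1 + 23/15·1 + (-5/4)·1 = 1259/420 ≠ 1 ⇒ order 0.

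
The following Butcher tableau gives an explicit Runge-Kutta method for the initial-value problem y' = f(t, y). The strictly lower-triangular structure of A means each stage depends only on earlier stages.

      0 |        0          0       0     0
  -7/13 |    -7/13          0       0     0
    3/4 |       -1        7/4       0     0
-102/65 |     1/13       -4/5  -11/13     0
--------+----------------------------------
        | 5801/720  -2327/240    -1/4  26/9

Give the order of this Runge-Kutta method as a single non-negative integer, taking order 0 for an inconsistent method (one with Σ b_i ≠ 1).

b = (5801/720, -2327/240, -1/4, 26/9)
c = (0, -7/13, 3/4, -102/65)
Ac = (0, 0, -49/52, -53/260)
Σ b_i: 5801/720·1 + (-2327/240)·1 + (-1/4)·1 + 26/9·1 = 1 ✓
b·c: (-2327/240)·(-7/13) + (-1/4)·3/4 + 26/9·(-102/65) = 1/2 ✓
b·c²: (-2327/240)·49/169 + (-1/4)·9/16 + 26/9·10404/4225 = 259709/62400 ≠ 1/3 ⇒ order 2.
b·Ac: (-1/4)·(-49/52) + 26/9·(-53/260) = -3307/9360 ≠ 1/6

2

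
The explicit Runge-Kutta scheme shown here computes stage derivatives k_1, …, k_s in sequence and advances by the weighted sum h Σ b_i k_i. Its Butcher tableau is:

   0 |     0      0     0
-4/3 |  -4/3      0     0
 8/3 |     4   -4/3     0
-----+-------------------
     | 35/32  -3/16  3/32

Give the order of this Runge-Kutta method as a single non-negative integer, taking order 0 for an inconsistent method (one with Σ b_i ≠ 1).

3

b = (35/32, -3/16, 3/32)
c = (0, -4/3, 8/3)
Ac = (0, 0, 16/9)
Σ b_i: 35/32·1 + (-3/16)·1 + 3/32·1 = 1 ✓
b·c: (-3/16)·(-4/3) + 3/32·8/3 = 1/2 ✓
b·c²: (-3/16)·16/9 + 3/32·64/9 = 1/3 ✓
b·Ac: 3/32·16/9 = 1/6 ✓; 3 stages ⇒ order 3.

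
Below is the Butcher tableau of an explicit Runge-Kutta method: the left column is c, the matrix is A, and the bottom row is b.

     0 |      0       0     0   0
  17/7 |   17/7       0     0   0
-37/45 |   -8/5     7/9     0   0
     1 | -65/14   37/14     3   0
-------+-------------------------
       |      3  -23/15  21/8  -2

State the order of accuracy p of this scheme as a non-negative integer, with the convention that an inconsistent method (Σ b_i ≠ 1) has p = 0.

b = (3, -23/15, 21/8, -2)
c = (0, 17/7, -37/45, 1)
Ac = (0, 0, 17/9, 5809/1470)
Σ b_i: 3·1 + (-23/15)·1 + 21/8·1 + (-2)·1 = 251/120 ≠ 1 ⇒ order 0.

0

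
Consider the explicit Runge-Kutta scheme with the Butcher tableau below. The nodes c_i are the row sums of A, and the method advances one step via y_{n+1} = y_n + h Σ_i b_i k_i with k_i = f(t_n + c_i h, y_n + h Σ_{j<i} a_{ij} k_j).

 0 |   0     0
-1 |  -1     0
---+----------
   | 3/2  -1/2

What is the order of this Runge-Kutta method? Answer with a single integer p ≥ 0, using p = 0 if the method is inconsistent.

2

b = (3/2, -1/2)
c = (0, -1)
Σ b_i: 3/2·1 + (-1/2)·1 = 1 ✓
b·c: (-1/2)·(-1) = 1/2 ✓; 2 stages ⇒ order 2.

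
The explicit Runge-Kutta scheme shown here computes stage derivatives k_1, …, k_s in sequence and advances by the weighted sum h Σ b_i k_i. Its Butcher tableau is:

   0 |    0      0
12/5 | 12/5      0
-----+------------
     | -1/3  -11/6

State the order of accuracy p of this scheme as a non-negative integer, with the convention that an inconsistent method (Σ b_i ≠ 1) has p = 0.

0

b = (-1/3, -11/6)
c = (0, 12/5)
Σ b_i: (-1/3)·1 + (-11/6)·1 = -13/6 ≠ 1 ⇒ order 0.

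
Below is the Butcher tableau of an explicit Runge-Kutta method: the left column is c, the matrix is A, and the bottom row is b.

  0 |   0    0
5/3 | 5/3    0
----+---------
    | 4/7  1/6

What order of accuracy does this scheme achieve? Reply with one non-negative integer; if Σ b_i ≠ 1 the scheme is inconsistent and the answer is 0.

b = (4/7, 1/6)
c = (0, 5/3)
Σ b_i: 4/7·1 + 1/6·1 = 31/42 ≠ 1 ⇒ order 0.

0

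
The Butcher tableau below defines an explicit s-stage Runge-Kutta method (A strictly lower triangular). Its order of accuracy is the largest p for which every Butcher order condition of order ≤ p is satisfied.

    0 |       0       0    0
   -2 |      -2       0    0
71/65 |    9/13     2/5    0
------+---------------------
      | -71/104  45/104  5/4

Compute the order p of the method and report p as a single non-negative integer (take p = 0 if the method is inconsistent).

2

b = (-71/104, 45/104, 5/4)
c = (0, -2, 71/65)
Ac = (0, 0, -4/5)
Σ b_i: (-71/104)·1 + 45/104·1 + 5/4·1 = 1 ✓
b·c: 45/104·(-2) + 5/4·71/65 = 1/2 ✓
b·c²: 45/104·4 + 5/4·5041/4225 = 10891/3380 ≠ 1/3 ⇒ order 2.
b·Ac: 5/4·(-4/5) = -1 ≠ 1/6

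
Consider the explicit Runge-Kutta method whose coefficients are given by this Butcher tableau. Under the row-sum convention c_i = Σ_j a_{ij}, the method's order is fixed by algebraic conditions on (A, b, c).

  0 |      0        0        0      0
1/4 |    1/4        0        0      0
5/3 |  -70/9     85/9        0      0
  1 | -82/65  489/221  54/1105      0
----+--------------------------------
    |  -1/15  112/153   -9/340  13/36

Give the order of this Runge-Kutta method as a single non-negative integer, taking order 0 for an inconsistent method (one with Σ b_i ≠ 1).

4

b = (-1/15, 112/153, -9/340, 13/36)
c = (0, 1/4, 5/3, 1)
Ac = (0, 0, 85/36, 33/52)
Σ b_i: (-1/15)·1 + 112/153·1 + (-9/340)·1 + 13/36·1 = 1 ✓
b·c: 112/153·1/4 + (-9/340)·5/3 + 13/36·1 = 1/2 ✓
b·c²: 112/153·1/16 + (-9/340)·25/9 + 13/36·1 = 1/3 ✓
b·Ac: (-9/340)·85/36 + 13/36·33/52 = 1/6 ✓
b·c³: 112/153·1/64 + (-9/340)·125/27 + 13/36·1 = 1/4 ✓
b·(c∘Ac): (-9/340)·425/108 + 13/36·33/52 = 1/8 ✓
b·Ac²: (-9/340)·85/144 + 13/36·57/208 = 1/12 ✓
b·A²c: 13/36·3/26 = 1/24 ✓; 4 stages ⇒ order 4.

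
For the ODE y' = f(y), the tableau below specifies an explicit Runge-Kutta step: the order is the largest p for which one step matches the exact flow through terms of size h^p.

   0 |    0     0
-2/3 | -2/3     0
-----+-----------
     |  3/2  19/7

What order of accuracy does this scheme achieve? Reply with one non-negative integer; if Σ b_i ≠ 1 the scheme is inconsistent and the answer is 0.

b = (3/2, 19/7)
c = (0, -2/3)
Σ b_i: 3/2·1 + 19/7·1 = 59/14 ≠ 1 ⇒ order 0.

0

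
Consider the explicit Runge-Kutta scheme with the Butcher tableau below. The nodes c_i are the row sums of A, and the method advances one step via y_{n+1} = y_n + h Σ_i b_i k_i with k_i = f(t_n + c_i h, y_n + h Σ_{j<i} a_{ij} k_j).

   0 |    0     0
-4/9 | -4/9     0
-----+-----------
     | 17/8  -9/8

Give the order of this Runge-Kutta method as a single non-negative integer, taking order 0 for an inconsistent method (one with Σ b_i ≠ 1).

2

b = (17/8, -9/8)
c = (0, -4/9)
Σ b_i: 17/8·1 + (-9/8)·1 = 1 ✓
b·c: (-9/8)·(-4/9) = 1/2 ✓; 2 stages ⇒ order 2.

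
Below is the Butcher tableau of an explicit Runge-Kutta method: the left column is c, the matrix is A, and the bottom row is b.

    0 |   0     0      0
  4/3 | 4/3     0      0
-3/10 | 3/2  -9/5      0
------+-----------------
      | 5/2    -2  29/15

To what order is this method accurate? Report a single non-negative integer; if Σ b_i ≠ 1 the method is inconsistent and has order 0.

0

b = (5/2, -2, 29/15)
c = (0, 4/3, -3/10)
Ac = (0, 0, -12/5)
Σ b_i: 5/2·1 + (-2)·1 + 29/15·1 = 73/30 ≠ 1 ⇒ order 0.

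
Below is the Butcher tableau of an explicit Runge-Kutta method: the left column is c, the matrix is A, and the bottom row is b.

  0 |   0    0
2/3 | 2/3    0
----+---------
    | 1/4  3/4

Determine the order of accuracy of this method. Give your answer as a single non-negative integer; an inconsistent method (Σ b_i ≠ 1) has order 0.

b = (1/4, 3/4)
c = (0, 2/3)
Σ b_i: 1/4·1 + 3/4·1 = 1 ✓
b·c: 3/4·2/3 = 1/2 ✓; 2 stages ⇒ order 2.

2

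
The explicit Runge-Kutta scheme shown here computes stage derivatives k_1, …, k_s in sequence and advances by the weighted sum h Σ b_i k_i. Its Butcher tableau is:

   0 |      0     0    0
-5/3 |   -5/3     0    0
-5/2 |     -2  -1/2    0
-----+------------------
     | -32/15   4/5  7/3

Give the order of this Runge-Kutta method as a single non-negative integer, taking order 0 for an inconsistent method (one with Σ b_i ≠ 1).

1

b = (-32/15, 4/5, 7/3)
c = (0, -5/3, -5/2)
Ac = (0, 0, 5/6)
Σ b_i: (-32/15)·1 + 4/5·1 + 7/3·1 = 1 ✓
b·c: 4/5·(-5/3) + 7/3·(-5/2) = -43/6 ≠ 1/2 ⇒ order 1.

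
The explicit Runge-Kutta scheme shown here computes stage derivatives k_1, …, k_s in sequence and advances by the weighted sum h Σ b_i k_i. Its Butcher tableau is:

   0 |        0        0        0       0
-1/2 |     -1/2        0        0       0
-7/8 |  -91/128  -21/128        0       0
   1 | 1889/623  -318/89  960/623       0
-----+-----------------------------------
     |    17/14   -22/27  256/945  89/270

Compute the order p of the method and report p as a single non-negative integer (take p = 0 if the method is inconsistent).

b = (17/14, -22/27, 256/945, 89/270)
c = (0, -1/2, -7/8, 1)
Ac = (0, 0, 21/256, 39/89)
Σ b_i: 17/14·1 + (-22/27)·1 + 256/945·1 + 89/270·1 = 1 ✓
b·c: (-22/27)·(-1/2) + 256/945·(-7/8) + 89/270·1 = 1/2 ✓
b·c²: (-22/27)·1/4 + 256/945·49/64 + 89/270·1 = 1/3 ✓
b·Ac: 256/945·21/256 + 89/270·39/89 = 1/6 ✓
b·c³: (-22/27)·(-1/8) + 256/945·(-343/512) + 89/270·1 = 1/4 ✓
b·(c∘Ac): 256/945·(-147/2048) + 89/270·39/89 = 1/8 ✓
b·Ac²: 256/945·(-21/512) + 89/270·51/178 = 1/12 ✓
b·A²c: 89/270·45/356 = 1/24 ✓; 4 stages ⇒ order 4.

4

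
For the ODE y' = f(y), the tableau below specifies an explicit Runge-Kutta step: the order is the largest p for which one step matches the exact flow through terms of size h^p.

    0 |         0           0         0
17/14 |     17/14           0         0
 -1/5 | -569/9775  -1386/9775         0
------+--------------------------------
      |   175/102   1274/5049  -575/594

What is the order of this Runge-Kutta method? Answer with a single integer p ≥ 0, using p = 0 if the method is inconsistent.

3

b = (175/102, 1274/5049, -575/594)
c = (0, 17/14, -1/5)
Ac = (0, 0, -99/575)
Σ b_i: 175/102·1 + 1274/5049·1 + (-575/594)·1 = 1 ✓
b·c: 1274/5049·17/14 + (-575/594)·(-1/5) = 1/2 ✓
b·c²: 1274/5049·289/196 + (-575/594)·1/25 = 1/3 ✓
b·Ac: (-575/594)·(-99/575) = 1/6 ✓; 3 stages ⇒ order 3.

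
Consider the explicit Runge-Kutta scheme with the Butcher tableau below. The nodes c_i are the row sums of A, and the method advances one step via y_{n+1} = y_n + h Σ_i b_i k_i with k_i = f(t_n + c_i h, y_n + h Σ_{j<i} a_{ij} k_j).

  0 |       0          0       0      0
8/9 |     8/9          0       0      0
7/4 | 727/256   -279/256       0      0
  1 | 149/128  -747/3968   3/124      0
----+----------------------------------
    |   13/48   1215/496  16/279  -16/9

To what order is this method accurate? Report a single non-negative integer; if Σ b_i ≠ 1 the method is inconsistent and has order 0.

4

b = (13/48, 1215/496, 16/279, -16/9)
c = (0, 8/9, 7/4, 1)
Ac = (0, 0, -31/32, -1/8)
Σ b_i: 13/48·1 + 1215/496·1 + 16/279·1 + (-16/9)·1 = 1 ✓
b·c: 1215/496·8/9 + 16/279·7/4 + (-16/9)·1 = 1/2 ✓
b·c²: 1215/496·64/81 + 16/279·49/16 + (-16/9)·1 = 1/3 ✓
b·Ac: 16/279·(-31/32) + (-16/9)·(-1/8) = 1/6 ✓
b·c³: 1215/496·512/729 + 16/279·343/64 + (-16/9)·1 = 1/4 ✓
b·(c∘Ac): 16/279·(-217/128) + (-16/9)·(-1/8) = 1/8 ✓
b·Ac²: 16/279·(-31/36) + (-16/9)·(-43/576) = 1/12 ✓
b·A²c: (-16/9)·(-3/128) = 1/24 ✓; 4 stages ⇒ order 4.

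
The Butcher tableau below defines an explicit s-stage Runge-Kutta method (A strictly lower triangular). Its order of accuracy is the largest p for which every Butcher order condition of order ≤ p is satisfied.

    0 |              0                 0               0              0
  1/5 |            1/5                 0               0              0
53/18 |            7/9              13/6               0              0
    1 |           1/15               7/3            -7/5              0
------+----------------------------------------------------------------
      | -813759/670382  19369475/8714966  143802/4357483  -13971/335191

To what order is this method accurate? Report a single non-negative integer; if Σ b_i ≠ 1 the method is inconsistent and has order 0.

b = (-813759/670382, 19369475/8714966, 143802/4357483, -13971/335191)
c = (0, 1/5, 53/18, 1)
Ac = (0, 0, 13/30, -329/90)
Σ b_i: (-813759/670382)·1 + 19369475/8714966·1 + 143802/4357483·1 + (-13971/335191)·1 = 1 ✓
b·c: 19369475/8714966·1/5 + 143802/4357483·53/18 + (-13971/335191)·1 = 1/2 ✓
b·c²: 19369475/8714966·1/25 + 143802/4357483·2809/324 + (-13971/335191)·1 = 1/3 ✓
b·Ac: 143802/4357483·13/30 + (-13971/335191)·(-329/90) = 1/6 ✓
b·c³: 19369475/8714966·1/125 + 143802/4357483·148877/5832 + (-13971/335191)·1 = 148158377/181003140 ≠ 1/4 ⇒ order 3.
b·(c∘Ac): 143802/4357483·689/540 + (-13971/335191)·(-329/90) = 195557/1005573 ≠ 1/8
b·Ac²: 143802/4357483·13/150 + (-13971/335191)·(-97559/8100) = 456920699/905015700 ≠ 1/12
b·A²c: (-13971/335191)·(-91/150) = 423787/16759550 ≠ 1/24

3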